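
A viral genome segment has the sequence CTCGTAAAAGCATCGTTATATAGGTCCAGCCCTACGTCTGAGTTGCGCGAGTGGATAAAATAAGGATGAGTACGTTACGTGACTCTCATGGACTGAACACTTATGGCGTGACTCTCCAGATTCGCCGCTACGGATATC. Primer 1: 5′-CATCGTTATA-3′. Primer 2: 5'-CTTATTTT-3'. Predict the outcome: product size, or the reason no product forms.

Yes — a 54 bp product.

Primer 1 (CATCGTTATA) matches the top strand at positions 11–20; it acts as a forward primer.
Primer 2's reverse complement is AAAATAAG, matching the top strand at positions 57–64; it acts as a reverse primer.
The 3' ends face each other across positions 11–64, giving a 54 bp product.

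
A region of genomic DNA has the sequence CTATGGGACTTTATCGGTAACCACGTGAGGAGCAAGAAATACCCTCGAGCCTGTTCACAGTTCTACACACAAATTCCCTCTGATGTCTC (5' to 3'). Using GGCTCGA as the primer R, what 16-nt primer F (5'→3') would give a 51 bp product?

The reverse primer's reverse complement TCGAGCC matches the template at positions 45–51, so the product ends at position 51.
A 51 bp product then starts at position 51 − 51 + 1 = 1.
The forward primer is identical to the top strand there: CTATGGGACTTTATCG.

5'-CTATGGGACTTTATCG-3'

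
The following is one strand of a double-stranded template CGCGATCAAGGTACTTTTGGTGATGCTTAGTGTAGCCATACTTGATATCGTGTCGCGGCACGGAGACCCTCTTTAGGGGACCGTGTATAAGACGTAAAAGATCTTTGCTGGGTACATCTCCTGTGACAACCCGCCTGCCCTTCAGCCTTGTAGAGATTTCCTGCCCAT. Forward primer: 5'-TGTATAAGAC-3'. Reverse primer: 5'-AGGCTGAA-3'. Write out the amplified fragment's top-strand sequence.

The forward primer matches the template at positions 84–93.
The reverse primer's reverse complement is TTCAGCCT, which matches the template at positions 141–148.
The product is the template from position 84 through 148 (65 bp).

5'-TGTATAAGACGTAAAAGATCTTTGCTGGGTACATCTCCTGTGACAACCCGCCTGCCCTTCAGCCT-3'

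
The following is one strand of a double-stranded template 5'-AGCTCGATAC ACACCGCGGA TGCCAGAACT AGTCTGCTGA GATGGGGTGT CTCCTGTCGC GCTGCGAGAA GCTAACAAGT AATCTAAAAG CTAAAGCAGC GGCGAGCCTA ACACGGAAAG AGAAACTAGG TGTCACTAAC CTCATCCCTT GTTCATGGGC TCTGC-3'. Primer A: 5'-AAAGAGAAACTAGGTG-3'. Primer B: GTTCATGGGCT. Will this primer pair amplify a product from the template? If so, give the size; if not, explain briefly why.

Primer A (AAAGAGAAACTAGGTG) matches the top strand at positions 117–132 (3' end points downstream).
Primer B (GTTCATGGGCT) also matches the top strand directly, at positions 151–161 — its reverse complement AGCCCATGAAC is not present.
Both primers anneal to the bottom strand with 3' ends pointing the same way, so neither can prime synthesis back toward the other.

No product — both primers anneal to the same strand and extend in the same direction.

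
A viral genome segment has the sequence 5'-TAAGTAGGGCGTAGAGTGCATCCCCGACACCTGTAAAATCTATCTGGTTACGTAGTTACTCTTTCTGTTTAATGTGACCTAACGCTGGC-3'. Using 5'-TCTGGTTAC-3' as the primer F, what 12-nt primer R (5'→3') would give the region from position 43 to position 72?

The product's 3' end on the top strand is position 72.
The reverse primer anneals to the top strand over positions 61–72, i.e. to CTTTCTGTTTAA.
Its sequence written 5'→3' is the reverse complement: TTAAACAGAAAG.

5'-TTAAACAGAAAG-3'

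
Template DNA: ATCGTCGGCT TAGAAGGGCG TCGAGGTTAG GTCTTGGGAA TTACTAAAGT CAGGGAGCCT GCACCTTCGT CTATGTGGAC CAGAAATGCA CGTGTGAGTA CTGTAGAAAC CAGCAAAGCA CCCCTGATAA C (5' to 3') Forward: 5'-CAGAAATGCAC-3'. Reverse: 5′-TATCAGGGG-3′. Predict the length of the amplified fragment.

The forward primer matches the template at positions 81–91.
Reverse complement of the reverse primer: CCCCTGATA. This occurs on the top strand at positions 121–129.
Product length = (reverse-primer end) − (forward-primer start) + 1 = 129 − 81 + 1 = 49 bp.

49 bp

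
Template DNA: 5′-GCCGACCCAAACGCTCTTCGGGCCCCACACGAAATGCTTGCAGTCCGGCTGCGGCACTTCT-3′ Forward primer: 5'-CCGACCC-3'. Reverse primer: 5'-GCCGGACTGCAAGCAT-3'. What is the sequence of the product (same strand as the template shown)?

5'-CCGACCCAAACGCTCTTCGGGCCCCACACGAAATGCTTGCAGTCCGGC-3'

Scanning the template, CCGACCC occurs at positions 2–8; this primer anneals to the bottom strand there with its 3' end pointing downstream.
The reverse primer's reverse complement is ATGCTTGCAGTCCGGC, which matches the template at positions 34–49.
The product is the template from position 2 through 49 (48 bp).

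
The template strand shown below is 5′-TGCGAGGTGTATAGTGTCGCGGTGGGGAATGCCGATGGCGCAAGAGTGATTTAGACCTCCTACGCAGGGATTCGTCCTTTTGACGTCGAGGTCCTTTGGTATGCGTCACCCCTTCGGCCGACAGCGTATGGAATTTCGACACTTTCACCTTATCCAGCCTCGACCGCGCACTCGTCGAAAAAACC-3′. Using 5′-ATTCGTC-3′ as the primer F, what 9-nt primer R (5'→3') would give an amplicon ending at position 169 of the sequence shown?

The forward primer binds at positions 70–76; the product's 3' end on the top strand is position 169.
The reverse primer anneals to the top strand over positions 161–169, i.e. to CGACCGCGC.
Its sequence written 5'→3' is the reverse complement: GCGCGGTCG.

5'-GCGCGGTCG-3'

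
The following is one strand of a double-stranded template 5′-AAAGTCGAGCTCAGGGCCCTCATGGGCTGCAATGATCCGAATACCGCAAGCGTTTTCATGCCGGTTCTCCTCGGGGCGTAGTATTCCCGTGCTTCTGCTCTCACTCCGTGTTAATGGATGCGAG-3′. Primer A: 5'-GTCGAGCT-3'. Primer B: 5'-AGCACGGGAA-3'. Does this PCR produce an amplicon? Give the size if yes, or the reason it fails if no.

Primer A (GTCGAGCT) matches the top strand at positions 4–11; it acts as a forward primer.
Primer B's reverse complement is TTCCCGTGCT, matching the top strand at positions 84–93; it acts as a reverse primer.
The 3' ends face each other across positions 4–93, giving a 90 bp product.

Yes — a 90 bp product.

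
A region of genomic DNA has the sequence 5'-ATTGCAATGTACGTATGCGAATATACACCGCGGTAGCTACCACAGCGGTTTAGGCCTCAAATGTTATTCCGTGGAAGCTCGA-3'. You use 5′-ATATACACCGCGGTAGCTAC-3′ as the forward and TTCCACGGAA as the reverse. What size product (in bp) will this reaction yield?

Forward primer ATATACACCGCGGTAGCTAC is found on the top strand at positions 21–40.
The reverse primer's reverse complement is TTCCGTGGAA, which matches the template at positions 67–76.
Product length = (reverse-primer end) − (forward-primer start) + 1 = 76 − 21 + 1 = 56 bp.

56 bp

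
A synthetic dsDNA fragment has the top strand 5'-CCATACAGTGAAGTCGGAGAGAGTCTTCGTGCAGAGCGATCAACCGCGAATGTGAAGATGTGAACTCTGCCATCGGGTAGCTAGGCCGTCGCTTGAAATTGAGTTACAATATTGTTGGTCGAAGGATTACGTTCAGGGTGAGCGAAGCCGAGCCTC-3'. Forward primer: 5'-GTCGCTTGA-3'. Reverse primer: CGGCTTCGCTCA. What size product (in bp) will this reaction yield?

63 bp

The forward primer matches the template at positions 88–96.
Reverse complement of the reverse primer: TGAGCGAAGCCG. This occurs on the top strand at positions 139–150.
Product length = (reverse-primer end) − (forward-primer start) + 1 = 150 − 88 + 1 = 63 bp.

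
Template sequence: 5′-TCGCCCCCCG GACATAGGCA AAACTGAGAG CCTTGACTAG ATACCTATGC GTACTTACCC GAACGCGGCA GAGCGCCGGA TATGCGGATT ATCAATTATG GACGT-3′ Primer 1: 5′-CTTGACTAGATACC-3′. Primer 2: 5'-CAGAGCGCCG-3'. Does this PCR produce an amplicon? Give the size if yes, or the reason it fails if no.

Primer 1 (CTTGACTAGATACC) matches the top strand at positions 32–45 (3' end points downstream).
Primer 2 (CAGAGCGCCG) also matches the top strand directly, at positions 69–78 — its reverse complement CGGCGCTCTG is not present.
Both primers anneal to the bottom strand with 3' ends pointing the same way, so neither can prime synthesis back toward the other.

No product — both primers anneal to the same strand and extend in the same direction.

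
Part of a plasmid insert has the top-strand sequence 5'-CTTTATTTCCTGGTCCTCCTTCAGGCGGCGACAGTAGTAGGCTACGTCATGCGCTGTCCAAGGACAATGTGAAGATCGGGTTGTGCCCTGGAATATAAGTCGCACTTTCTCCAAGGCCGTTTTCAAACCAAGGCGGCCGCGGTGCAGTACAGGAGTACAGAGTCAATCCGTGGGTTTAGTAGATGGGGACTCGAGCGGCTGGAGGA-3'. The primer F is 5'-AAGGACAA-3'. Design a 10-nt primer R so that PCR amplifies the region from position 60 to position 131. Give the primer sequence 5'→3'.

The product's 3' end on the top strand is position 131.
The reverse primer anneals to the top strand over positions 122–131, i.e. to TTCAAACCAA.
Its sequence written 5'→3' is the reverse complement: TTGGTTTGAA.

5'-TTGGTTTGAA-3'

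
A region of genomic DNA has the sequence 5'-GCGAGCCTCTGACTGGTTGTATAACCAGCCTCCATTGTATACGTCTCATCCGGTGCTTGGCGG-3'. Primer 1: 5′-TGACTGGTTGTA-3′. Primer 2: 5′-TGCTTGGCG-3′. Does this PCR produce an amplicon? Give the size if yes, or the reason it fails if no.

No product — both primers anneal to the same strand and extend in the same direction.

Primer 1 (TGACTGGTTGTA) matches the top strand at positions 10–21 (3' end points downstream).
Primer 2 (TGCTTGGCG) also matches the top strand directly, at positions 54–62 — its reverse complement CGCCAAGCA is not present.
Both primers anneal to the bottom strand with 3' ends pointing the same way, so neither can prime synthesis back toward the other.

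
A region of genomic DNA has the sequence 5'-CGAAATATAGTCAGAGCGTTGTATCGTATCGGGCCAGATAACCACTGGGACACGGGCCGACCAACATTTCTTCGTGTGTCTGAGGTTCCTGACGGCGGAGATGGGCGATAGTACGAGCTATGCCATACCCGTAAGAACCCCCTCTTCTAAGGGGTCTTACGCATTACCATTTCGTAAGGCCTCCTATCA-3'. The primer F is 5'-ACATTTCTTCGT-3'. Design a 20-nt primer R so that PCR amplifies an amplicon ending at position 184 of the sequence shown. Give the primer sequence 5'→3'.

5'-GGAGGCCTTACGAAATGGTA-3'

The forward primer binds at positions 64–75; the product's 3' end on the top strand is position 184.
The reverse primer anneals to the top strand over positions 165–184, i.e. to TACCATTTCGTAAGGCCTCC.
Its sequence written 5'→3' is the reverse complement: GGAGGCCTTACGAAATGGTA.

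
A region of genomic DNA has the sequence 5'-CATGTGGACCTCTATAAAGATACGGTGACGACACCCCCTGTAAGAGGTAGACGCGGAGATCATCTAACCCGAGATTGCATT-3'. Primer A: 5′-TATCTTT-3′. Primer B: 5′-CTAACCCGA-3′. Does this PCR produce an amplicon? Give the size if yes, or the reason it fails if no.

No product — the primers' 3' ends point away from each other.

Primer A (TATCTTT) has reverse complement AAAGATA, which matches the top strand at positions 16–22; primer A anneals to the top strand there with its 3' end pointing upstream toward position 16.
Primer B (CTAACCCGA) matches the top strand directly at positions 64–72; it anneals to the bottom strand with its 3' end pointing downstream toward position 72.
The 3' ends diverge (primer A extends toward position 1, primer B toward position 81), so the primers never converge on a shared product.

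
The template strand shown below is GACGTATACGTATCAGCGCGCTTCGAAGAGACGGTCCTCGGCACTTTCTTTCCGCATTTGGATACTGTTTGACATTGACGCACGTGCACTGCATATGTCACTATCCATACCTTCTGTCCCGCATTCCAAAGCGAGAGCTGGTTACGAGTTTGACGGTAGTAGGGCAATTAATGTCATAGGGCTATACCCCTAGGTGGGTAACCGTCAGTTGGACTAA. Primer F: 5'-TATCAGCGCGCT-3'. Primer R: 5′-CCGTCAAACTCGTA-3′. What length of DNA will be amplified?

146 bp

Scanning the template, TATCAGCGCGCT occurs at positions 11–22; this primer anneals to the bottom strand there with its 3' end pointing downstream.
Taking the reverse complement of CCGTCAAACTCGTA gives TACGAGTTTGACGG, found at positions 143–156 on the template; the primer anneals here to the top strand with its 3' end pointing upstream.
The product runs from position 11 to position 156, so its length is 156 − 11 + 1 = 146 bp.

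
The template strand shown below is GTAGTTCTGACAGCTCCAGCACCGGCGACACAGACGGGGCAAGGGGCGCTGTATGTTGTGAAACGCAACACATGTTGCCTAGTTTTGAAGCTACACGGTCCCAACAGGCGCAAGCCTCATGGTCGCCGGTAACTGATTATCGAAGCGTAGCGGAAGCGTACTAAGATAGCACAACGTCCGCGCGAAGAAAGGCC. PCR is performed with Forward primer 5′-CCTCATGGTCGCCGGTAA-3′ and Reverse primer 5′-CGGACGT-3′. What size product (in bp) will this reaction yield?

66 bp

Forward primer CCTCATGGTCGCCGGTAA is found on the top strand at positions 115–132.
The reverse primer's reverse complement is ACGTCCG, which matches the template at positions 174–180.
Amplicon spans positions 115–180: 66 bp.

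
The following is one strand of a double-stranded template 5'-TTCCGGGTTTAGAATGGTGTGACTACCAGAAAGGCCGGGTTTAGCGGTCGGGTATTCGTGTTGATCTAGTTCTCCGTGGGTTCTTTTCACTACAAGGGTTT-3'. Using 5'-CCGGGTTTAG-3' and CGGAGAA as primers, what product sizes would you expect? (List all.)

The forward primer CCGGGTTTAG matches the top strand at positions 3–12, 35–44.
The reverse primer's reverse complement is TTCTCCG, matching at positions 70–76.
Each forward site pairs with the reverse site to give a product ending at position 76: sizes 74, 42 bp.

74 bp, 42 bp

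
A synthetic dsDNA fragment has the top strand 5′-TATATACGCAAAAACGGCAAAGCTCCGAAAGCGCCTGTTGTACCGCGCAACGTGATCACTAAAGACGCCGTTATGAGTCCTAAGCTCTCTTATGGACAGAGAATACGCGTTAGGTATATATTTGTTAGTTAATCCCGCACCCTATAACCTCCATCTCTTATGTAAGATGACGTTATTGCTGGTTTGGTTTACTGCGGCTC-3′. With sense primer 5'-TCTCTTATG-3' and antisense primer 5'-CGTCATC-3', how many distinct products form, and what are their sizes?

The forward primer TCTCTTATG matches the top strand at positions 86–94, 154–162.
The reverse primer's reverse complement is GATGACG, matching at positions 166–172.
Each forward site pairs with the reverse site to give a product ending at position 172: sizes 87, 19 bp.

Two products: 87 bp, 19 bp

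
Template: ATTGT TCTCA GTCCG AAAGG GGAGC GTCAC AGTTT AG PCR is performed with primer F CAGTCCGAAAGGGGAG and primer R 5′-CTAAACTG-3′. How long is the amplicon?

The forward primer matches the template at positions 9–24.
The reverse primer's reverse complement is CAGTTTAG, which matches the template at positions 30–37.
The product runs from position 9 to position 37, so its length is 37 − 9 + 1 = 29 bp.

29 bp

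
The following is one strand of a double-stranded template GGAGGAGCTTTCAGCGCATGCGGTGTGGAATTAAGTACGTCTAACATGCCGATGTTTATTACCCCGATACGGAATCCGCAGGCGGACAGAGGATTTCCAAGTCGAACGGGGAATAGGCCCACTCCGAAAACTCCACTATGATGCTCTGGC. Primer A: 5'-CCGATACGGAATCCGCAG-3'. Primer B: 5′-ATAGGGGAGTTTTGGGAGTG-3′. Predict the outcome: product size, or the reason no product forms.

Primer B (ATAGGGGAGTTTTGGGAGTG) does not match the top strand, and its reverse complement CACTCCCAAAACTCCCCTAT does not match either.
With no annealing site for primer B, no amplification occurs.

No product — primer B has no binding site in the template.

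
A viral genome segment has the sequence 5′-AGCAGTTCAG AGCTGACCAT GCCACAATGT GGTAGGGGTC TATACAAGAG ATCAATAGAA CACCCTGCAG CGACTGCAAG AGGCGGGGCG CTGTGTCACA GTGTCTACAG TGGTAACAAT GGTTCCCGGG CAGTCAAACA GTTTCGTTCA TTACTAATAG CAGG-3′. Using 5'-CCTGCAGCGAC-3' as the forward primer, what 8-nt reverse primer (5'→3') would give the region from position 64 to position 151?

The product's 3' end on the top strand is position 151.
The reverse primer anneals to the top strand over positions 144–151, i.e. to TCGTTCAT.
Its sequence written 5'→3' is the reverse complement: ATGAACGA.

5'-ATGAACGA-3'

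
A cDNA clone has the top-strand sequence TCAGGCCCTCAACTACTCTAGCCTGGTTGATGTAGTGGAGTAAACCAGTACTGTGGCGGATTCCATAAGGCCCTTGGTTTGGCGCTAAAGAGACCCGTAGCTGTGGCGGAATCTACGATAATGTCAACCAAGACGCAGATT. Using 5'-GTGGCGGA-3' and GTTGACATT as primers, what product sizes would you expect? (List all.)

76 bp, 26 bp

The forward primer GTGGCGGA matches the top strand at positions 53–60, 103–110.
The reverse primer's reverse complement is AATGTCAAC, matching at positions 120–128.
Each forward site pairs with the reverse site to give a product ending at position 128: sizes 76, 26 bp.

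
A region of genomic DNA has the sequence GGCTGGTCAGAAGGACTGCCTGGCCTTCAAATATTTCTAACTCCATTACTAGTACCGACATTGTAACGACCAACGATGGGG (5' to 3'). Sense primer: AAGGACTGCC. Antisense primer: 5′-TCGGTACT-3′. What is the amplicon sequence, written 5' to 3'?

5'-AAGGACTGCCTGGCCTTCAAATATTTCTAACTCCATTACTAGTACCGA-3'

Scanning the template, AAGGACTGCC occurs at positions 11–20; this primer anneals to the bottom strand there with its 3' end pointing downstream.
Reverse complement of the reverse primer: AGTACCGA. This occurs on the top strand at positions 51–58.
The product is the template from position 11 through 58 (48 bp).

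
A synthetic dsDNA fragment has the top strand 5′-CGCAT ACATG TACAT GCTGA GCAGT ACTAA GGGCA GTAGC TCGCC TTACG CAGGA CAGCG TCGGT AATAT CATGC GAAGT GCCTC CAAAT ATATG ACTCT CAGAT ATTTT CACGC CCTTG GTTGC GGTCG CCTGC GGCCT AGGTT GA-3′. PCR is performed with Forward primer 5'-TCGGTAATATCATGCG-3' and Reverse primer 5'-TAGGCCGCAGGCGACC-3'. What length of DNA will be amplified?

Scanning the template, TCGGTAATATCATGCG occurs at positions 61–76; this primer anneals to the bottom strand there with its 3' end pointing downstream.
Reverse complement of the reverse primer: GGTCGCCTGCGGCCTA. This occurs on the top strand at positions 126–141.
The product runs from position 61 to position 141, so its length is 141 − 61 + 1 = 81 bp.

81 bp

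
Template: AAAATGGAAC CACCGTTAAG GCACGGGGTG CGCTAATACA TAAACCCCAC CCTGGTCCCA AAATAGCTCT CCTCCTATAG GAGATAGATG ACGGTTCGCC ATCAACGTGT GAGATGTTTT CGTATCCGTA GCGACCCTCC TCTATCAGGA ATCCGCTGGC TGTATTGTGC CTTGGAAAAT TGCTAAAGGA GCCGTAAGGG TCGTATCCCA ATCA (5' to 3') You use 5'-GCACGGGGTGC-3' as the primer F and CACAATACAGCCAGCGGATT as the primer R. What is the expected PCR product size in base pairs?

149 bp

The forward primer matches the template at positions 21–31.
Taking the reverse complement of CACAATACAGCCAGCGGATT gives AATCCGCTGGCTGTATTGTG, found at positions 150–169 on the template; the primer anneals here to the top strand with its 3' end pointing upstream.
The product runs from position 21 to position 169, so its length is 169 − 21 + 1 = 149 bp.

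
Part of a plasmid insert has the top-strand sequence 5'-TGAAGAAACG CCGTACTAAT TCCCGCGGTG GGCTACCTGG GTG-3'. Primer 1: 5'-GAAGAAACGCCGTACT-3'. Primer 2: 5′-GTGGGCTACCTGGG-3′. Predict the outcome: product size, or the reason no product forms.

Primer 1 (GAAGAAACGCCGTACT) matches the top strand at positions 2–17 (3' end points downstream).
Primer 2 (GTGGGCTACCTGGG) also matches the top strand directly, at positions 28–41 — its reverse complement CCCAGGTAGCCCAC is not present.
Both primers anneal to the bottom strand with 3' ends pointing the same way, so neither can prime synthesis back toward the other.

No product — both primers anneal to the same strand and extend in the same direction.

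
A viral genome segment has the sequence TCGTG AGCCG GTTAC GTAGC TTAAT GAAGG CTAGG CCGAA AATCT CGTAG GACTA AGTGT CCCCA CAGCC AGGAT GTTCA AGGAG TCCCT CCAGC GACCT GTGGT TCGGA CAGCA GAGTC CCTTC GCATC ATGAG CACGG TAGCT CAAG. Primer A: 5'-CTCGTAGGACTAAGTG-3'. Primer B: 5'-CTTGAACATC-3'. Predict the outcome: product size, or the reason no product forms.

Primer A (CTCGTAGGACTAAGTG) matches the top strand at positions 44–59; it acts as a forward primer.
Primer B's reverse complement is GATGTTCAAG, matching the top strand at positions 73–82; it acts as a reverse primer.
The 3' ends face each other across positions 44–82, giving a 39 bp product.

Yes — a 39 bp product.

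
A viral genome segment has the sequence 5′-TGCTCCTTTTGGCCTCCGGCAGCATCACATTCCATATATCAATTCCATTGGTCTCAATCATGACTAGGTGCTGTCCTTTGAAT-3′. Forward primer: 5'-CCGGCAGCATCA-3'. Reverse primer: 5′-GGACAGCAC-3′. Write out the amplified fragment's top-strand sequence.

5'-CCGGCAGCATCACATTCCATATATCAATTCCATTGGTCTCAATCATGACTAGGTGCTGTCC-3'

Forward primer CCGGCAGCATCA is found on the top strand at positions 16–27.
Reverse complement of the reverse primer: GTGCTGTCC. This occurs on the top strand at positions 68–76.
The product is the template from position 16 through 76 (61 bp).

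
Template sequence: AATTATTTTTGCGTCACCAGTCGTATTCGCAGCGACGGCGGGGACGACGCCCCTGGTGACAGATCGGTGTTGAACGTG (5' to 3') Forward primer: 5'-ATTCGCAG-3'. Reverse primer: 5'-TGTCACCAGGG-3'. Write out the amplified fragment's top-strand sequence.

5'-ATTCGCAGCGACGGCGGGGACGACGCCCCTGGTGACA-3'

The forward primer matches the template at positions 25–32.
Reverse complement of the reverse primer: CCCTGGTGACA. This occurs on the top strand at positions 51–61.
The product is the template from position 25 through 61 (37 bp).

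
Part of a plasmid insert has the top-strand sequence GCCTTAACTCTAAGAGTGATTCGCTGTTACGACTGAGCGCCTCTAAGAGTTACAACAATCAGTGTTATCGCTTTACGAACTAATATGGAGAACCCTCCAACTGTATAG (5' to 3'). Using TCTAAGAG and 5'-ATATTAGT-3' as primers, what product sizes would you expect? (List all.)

78 bp, 45 bp

The forward primer TCTAAGAG matches the top strand at positions 9–16, 42–49.
The reverse primer's reverse complement is ACTAATAT, matching at positions 79–86.
Each forward site pairs with the reverse site to give a product ending at position 86: sizes 78, 45 bp.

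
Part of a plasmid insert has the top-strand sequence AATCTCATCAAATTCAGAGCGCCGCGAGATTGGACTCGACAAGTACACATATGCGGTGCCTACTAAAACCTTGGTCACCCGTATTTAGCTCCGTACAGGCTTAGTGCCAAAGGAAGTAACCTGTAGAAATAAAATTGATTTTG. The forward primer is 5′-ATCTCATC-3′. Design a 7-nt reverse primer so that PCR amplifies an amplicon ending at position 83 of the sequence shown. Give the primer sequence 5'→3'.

The forward primer binds at positions 2–9; the product's 3' end on the top strand is position 83.
The reverse primer anneals to the top strand over positions 77–83, i.e. to ACCCGTA.
Its sequence written 5'→3' is the reverse complement: TACGGGT.

5'-TACGGGT-3'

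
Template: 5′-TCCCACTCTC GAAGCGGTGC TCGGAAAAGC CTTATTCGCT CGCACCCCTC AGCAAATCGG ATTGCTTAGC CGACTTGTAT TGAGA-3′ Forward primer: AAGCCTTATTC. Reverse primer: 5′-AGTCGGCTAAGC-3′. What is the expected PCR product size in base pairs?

Scanning the template, AAGCCTTATTC occurs at positions 27–37; this primer anneals to the bottom strand there with its 3' end pointing downstream.
Taking the reverse complement of AGTCGGCTAAGC gives GCTTAGCCGACT, found at positions 64–75 on the template; the primer anneals here to the top strand with its 3' end pointing upstream.
Product length = (reverse-primer end) − (forward-primer start) + 1 = 75 − 27 + 1 = 49 bp.

49 bp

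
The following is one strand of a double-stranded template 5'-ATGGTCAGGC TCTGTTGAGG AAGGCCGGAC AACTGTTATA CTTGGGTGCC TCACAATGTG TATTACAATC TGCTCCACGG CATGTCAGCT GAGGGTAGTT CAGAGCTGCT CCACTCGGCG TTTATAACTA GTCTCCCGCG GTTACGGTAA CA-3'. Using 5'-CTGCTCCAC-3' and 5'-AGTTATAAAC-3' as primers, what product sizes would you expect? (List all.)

60 bp, 24 bp

The forward primer CTGCTCCAC matches the top strand at positions 70–78, 106–114.
The reverse primer's reverse complement is GTTTATAACT, matching at positions 120–129.
Each forward site pairs with the reverse site to give a product ending at position 129: sizes 60, 24 bp.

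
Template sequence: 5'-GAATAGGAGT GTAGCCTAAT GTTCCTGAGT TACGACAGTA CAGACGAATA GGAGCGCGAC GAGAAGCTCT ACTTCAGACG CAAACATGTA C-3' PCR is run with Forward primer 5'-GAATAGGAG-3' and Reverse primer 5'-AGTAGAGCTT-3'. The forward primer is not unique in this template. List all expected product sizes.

The forward primer GAATAGGAG matches the top strand at positions 1–9, 46–54.
The reverse primer's reverse complement is AAGCTCTACT, matching at positions 64–73.
Each forward site pairs with the reverse site to give a product ending at position 73: sizes 73, 28 bp.

73 bp, 28 bp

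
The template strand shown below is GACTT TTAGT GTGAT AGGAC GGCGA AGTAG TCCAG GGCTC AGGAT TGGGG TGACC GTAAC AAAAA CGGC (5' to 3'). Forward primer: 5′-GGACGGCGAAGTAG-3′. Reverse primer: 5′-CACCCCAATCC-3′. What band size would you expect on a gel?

Scanning the template, GGACGGCGAAGTAG occurs at positions 17–30; this primer anneals to the bottom strand there with its 3' end pointing downstream.
Reverse complement of the reverse primer: GGATTGGGGTG. This occurs on the top strand at positions 42–52.
The product runs from position 17 to position 52, so its length is 52 − 17 + 1 = 36 bp.

36 bp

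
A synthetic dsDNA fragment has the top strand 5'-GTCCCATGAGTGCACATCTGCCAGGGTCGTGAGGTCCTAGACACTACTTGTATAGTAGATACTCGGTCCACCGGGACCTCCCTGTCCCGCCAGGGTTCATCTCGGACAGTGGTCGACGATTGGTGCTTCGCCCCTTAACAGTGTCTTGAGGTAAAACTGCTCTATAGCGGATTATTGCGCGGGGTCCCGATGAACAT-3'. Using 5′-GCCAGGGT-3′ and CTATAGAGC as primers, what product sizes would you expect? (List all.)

The forward primer GCCAGGGT matches the top strand at positions 20–27, 89–96.
The reverse primer's reverse complement is GCTCTATAG, matching at positions 159–167.
Each forward site pairs with the reverse site to give a product ending at position 167: sizes 148, 79 bp.

148 bp, 79 bp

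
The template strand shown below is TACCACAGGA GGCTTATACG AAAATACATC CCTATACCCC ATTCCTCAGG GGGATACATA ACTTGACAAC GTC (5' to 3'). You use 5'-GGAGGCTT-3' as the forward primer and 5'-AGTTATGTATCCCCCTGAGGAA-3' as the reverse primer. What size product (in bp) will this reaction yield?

The forward primer matches the template at positions 8–15.
The reverse primer's reverse complement is TTCCTCAGGGGGATACATAACT, which matches the template at positions 42–63.
Product length = (reverse-primer end) − (forward-primer start) + 1 = 63 − 8 + 1 = 56 bp.

56 bp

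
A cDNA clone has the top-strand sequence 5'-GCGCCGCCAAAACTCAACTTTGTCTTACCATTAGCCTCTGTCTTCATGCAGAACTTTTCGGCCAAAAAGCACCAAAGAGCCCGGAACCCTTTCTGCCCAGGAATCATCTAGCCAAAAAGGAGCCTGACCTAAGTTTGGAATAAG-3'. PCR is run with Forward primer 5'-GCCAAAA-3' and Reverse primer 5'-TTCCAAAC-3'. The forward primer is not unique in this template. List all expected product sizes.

The forward primer GCCAAAA matches the top strand at positions 6–12, 61–67, 111–117.
The reverse primer's reverse complement is GTTTGGAA, matching at positions 133–140.
Each forward site pairs with the reverse site to give a product ending at position 140: sizes 135, 80, 30 bp.

135 bp, 80 bp, 30 bp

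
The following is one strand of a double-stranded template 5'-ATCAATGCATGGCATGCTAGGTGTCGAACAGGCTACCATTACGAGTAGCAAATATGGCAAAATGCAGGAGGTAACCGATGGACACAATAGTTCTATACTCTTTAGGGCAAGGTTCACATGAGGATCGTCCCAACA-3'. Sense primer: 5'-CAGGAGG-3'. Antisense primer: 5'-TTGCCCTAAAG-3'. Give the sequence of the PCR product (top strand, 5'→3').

5'-CAGGAGGTAACCGATGGACACAATAGTTCTATACTCTTTAGGGCAA-3'

Forward primer CAGGAGG is found on the top strand at positions 65–71.
The reverse primer's reverse complement is CTTTAGGGCAA, which matches the template at positions 100–110.
The product is the template from position 65 through 110 (46 bp).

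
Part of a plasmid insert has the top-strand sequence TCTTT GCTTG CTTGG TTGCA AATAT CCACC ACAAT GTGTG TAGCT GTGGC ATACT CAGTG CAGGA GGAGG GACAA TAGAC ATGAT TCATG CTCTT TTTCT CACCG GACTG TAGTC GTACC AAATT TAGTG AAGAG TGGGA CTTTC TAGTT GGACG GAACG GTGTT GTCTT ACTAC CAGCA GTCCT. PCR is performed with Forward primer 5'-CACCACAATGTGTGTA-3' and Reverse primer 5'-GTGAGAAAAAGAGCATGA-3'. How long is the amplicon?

The forward primer matches the template at positions 27–42.
Taking the reverse complement of GTGAGAAAAAGAGCATGA gives TCATGCTCTTTTTCTCAC, found at positions 86–103 on the template; the primer anneals here to the top strand with its 3' end pointing upstream.
Product length = (reverse-primer end) − (forward-primer start) + 1 = 103 − 27 + 1 = 77 bp.

77 bp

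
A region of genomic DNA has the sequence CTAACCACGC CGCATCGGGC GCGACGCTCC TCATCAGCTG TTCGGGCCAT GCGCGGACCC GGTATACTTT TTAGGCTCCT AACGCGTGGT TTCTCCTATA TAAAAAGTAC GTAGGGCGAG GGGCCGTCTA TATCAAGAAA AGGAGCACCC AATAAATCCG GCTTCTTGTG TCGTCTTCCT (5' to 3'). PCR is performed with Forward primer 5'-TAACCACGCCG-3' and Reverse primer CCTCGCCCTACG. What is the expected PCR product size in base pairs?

120 bp

Scanning the template, TAACCACGCCG occurs at positions 2–12; this primer anneals to the bottom strand there with its 3' end pointing downstream.
The reverse primer's reverse complement is CGTAGGGCGAGG, which matches the template at positions 110–121.
Amplicon spans positions 2–121: 120 bp.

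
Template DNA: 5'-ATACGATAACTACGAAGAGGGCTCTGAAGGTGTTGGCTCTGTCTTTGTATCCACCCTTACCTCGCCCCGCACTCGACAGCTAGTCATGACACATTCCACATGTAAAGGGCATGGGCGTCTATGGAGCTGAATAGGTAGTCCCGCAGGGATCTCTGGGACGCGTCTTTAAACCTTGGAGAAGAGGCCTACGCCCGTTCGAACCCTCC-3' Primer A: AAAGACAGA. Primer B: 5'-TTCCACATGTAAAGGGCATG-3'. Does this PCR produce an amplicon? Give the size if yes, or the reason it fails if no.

No product — the primers' 3' ends point away from each other.

Primer A (AAAGACAGA) has reverse complement TCTGTCTTT, which matches the top strand at positions 38–46; primer A anneals to the top strand there with its 3' end pointing upstream toward position 38.
Primer B (TTCCACATGTAAAGGGCATG) matches the top strand directly at positions 94–113; it anneals to the bottom strand with its 3' end pointing downstream toward position 113.
The 3' ends diverge (primer A extends toward position 1, primer B toward position 206), so the primers never converge on a shared product.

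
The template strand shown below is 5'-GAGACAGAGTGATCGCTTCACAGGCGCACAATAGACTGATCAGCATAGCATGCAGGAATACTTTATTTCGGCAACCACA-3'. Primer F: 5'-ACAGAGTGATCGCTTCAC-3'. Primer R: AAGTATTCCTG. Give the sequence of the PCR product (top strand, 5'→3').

5'-ACAGAGTGATCGCTTCACAGGCGCACAATAGACTGATCAGCATAGCATGCAGGAATACTT-3'

Scanning the template, ACAGAGTGATCGCTTCAC occurs at positions 4–21; this primer anneals to the bottom strand there with its 3' end pointing downstream.
Taking the reverse complement of AAGTATTCCTG gives CAGGAATACTT, found at positions 53–63 on the template; the primer anneals here to the top strand with its 3' end pointing upstream.
The product is the template from position 4 through 63 (60 bp).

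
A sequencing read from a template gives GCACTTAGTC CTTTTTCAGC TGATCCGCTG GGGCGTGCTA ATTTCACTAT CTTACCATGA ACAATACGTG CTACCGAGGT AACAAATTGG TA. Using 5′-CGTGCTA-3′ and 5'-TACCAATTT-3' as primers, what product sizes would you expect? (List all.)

The forward primer CGTGCTA matches the top strand at positions 34–40, 67–73.
The reverse primer's reverse complement is AAATTGGTA, matching at positions 84–92.
Each forward site pairs with the reverse site to give a product ending at position 92: sizes 59, 26 bp.

59 bp, 26 bp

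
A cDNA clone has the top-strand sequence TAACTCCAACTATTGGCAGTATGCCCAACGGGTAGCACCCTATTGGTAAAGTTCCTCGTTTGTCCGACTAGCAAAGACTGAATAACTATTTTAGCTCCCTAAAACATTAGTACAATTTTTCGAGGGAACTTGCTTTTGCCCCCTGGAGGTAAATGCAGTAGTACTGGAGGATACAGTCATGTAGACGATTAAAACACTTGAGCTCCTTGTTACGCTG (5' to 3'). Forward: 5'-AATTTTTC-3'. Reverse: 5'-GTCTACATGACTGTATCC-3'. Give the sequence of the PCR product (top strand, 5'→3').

Forward primer AATTTTTC is found on the top strand at positions 114–121.
The reverse primer's reverse complement is GGATACAGTCATGTAGAC, which matches the template at positions 169–186.
The product is the template from position 114 through 186 (73 bp).

5'-AATTTTTCGAGGGAACTTGCTTTTGCCCCCTGGAGGTAAATGCAGTAGTACTGGAGGATACAGTCATGTAGAC-3'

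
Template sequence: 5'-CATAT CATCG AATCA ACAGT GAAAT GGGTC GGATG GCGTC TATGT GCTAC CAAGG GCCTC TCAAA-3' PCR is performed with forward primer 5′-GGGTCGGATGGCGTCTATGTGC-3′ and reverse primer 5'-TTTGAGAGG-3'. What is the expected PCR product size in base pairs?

The forward primer matches the template at positions 26–47.
Reverse complement of the reverse primer: CCTCTCAAA. This occurs on the top strand at positions 57–65.
Product length = (reverse-primer end) − (forward-primer start) + 1 = 65 − 26 + 1 = 40 bp.

40 bp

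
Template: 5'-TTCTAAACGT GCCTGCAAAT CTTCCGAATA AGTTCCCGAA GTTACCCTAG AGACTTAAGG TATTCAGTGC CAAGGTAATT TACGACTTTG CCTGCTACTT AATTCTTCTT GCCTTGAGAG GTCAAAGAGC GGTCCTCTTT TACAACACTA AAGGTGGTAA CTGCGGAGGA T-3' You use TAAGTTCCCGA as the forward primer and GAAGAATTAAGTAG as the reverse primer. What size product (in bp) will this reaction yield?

80 bp

Scanning the template, TAAGTTCCCGA occurs at positions 29–39; this primer anneals to the bottom strand there with its 3' end pointing downstream.
Taking the reverse complement of GAAGAATTAAGTAG gives CTACTTAATTCTTC, found at positions 95–108 on the template; the primer anneals here to the top strand with its 3' end pointing upstream.
The product runs from position 29 to position 108, so its length is 108 − 29 + 1 = 80 bp.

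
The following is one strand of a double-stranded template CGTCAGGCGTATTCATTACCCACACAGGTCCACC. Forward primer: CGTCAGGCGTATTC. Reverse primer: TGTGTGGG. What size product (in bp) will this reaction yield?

26 bp

Forward primer CGTCAGGCGTATTC is found on the top strand at positions 1–14.
Taking the reverse complement of TGTGTGGG gives CCCACACA, found at positions 19–26 on the template; the primer anneals here to the top strand with its 3' end pointing upstream.
Product length = (reverse-primer end) − (forward-primer start) + 1 = 26 − 1 + 1 = 26 bp.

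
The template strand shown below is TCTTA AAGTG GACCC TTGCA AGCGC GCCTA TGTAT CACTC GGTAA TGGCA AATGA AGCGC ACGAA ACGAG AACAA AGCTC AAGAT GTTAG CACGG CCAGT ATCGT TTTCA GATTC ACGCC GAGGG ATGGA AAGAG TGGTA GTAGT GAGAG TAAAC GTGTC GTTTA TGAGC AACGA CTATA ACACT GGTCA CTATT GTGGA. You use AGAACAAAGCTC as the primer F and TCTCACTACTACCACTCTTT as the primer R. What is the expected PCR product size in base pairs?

81 bp

Forward primer AGAACAAAGCTC is found on the top strand at positions 69–80.
Reverse complement of the reverse primer: AAAGAGTGGTAGTAGTGAGA. This occurs on the top strand at positions 130–149.
The product runs from position 69 to position 149, so its length is 149 − 69 + 1 = 81 bp.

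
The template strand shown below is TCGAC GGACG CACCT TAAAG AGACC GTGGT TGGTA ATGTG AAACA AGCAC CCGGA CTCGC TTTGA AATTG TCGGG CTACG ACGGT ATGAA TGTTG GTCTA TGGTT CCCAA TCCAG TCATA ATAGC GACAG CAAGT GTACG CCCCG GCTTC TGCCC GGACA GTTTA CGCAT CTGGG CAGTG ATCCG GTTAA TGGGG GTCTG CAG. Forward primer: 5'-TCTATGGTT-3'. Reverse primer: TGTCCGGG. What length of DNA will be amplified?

64 bp

Scanning the template, TCTATGGTT occurs at positions 97–105; this primer anneals to the bottom strand there with its 3' end pointing downstream.
Reverse complement of the reverse primer: CCCGGACA. This occurs on the top strand at positions 153–160.
The product runs from position 97 to position 160, so its length is 160 − 97 + 1 = 64 bp.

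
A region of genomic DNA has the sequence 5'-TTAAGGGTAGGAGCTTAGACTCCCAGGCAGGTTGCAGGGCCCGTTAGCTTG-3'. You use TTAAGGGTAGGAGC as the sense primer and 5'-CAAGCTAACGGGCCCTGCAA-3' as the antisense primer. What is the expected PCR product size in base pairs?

Forward primer TTAAGGGTAGGAGC is found on the top strand at positions 1–14.
The reverse primer's reverse complement is TTGCAGGGCCCGTTAGCTTG, which matches the template at positions 32–51.
Amplicon spans positions 1–51: 51 bp.

51 bp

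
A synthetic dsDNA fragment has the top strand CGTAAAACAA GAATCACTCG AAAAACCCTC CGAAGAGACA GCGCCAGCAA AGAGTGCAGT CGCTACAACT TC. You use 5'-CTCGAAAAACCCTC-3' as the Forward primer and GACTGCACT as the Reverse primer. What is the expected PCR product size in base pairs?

45 bp

Scanning the template, CTCGAAAAACCCTC occurs at positions 17–30; this primer anneals to the bottom strand there with its 3' end pointing downstream.
Reverse complement of the reverse primer: AGTGCAGTC. This occurs on the top strand at positions 53–61.
The product runs from position 17 to position 61, so its length is 61 − 17 + 1 = 45 bp.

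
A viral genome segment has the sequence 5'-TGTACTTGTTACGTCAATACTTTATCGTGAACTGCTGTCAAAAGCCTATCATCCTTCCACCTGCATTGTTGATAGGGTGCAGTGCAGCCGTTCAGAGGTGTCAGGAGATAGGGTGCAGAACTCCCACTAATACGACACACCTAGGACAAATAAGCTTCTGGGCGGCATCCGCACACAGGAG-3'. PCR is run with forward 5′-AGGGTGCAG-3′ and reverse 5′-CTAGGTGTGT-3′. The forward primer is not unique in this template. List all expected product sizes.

The forward primer AGGGTGCAG matches the top strand at positions 74–82, 110–118.
The reverse primer's reverse complement is ACACACCTAG, matching at positions 135–144.
Each forward site pairs with the reverse site to give a product ending at position 144: sizes 71, 35 bp.

71 bp, 35 bp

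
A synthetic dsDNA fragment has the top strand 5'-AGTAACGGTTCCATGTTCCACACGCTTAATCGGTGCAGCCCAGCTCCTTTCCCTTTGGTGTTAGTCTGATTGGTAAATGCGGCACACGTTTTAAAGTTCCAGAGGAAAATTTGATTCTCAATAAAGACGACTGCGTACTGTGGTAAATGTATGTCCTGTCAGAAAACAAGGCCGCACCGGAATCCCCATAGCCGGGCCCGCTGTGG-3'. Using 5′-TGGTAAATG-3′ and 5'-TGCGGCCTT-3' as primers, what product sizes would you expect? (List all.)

The forward primer TGGTAAATG matches the top strand at positions 71–79, 141–149.
The reverse primer's reverse complement is AAGGCCGCA, matching at positions 168–176.
Each forward site pairs with the reverse site to give a product ending at position 176: sizes 106, 36 bp.

106 bp, 36 bp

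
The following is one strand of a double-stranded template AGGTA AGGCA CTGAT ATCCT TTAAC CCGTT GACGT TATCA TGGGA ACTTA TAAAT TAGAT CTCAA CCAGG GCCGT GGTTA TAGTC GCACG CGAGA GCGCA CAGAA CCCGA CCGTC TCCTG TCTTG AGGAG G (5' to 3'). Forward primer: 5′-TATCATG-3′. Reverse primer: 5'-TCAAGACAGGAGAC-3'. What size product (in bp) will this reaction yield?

91 bp

The forward primer matches the template at positions 36–42.
The reverse primer's reverse complement is GTCTCCTGTCTTGA, which matches the template at positions 113–126.
Amplicon spans positions 36–126: 91 bp.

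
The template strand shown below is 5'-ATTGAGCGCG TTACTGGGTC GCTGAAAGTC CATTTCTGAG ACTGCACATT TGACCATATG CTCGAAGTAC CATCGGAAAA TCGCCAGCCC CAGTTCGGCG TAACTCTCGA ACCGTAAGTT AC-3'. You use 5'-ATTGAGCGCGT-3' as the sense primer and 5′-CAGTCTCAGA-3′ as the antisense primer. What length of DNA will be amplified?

44 bp

The forward primer matches the template at positions 1–11.
The reverse primer's reverse complement is TCTGAGACTG, which matches the template at positions 35–44.
Product length = (reverse-primer end) − (forward-primer start) + 1 = 44 − 1 + 1 = 44 bp.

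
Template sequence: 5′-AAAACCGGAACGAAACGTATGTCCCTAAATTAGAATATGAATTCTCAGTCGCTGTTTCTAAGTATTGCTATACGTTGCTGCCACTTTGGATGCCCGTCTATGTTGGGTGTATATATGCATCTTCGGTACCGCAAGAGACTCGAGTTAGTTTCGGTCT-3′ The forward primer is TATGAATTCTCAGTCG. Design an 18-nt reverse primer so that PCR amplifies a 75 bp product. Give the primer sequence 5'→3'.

The forward primer binds at positions 36–51, so a 75 bp product ends at position 36 + 75 − 1 = 110.
The reverse primer anneals to the top strand over positions 93–110, i.e. to CCCGTCTATGTTGGGTGT.
Its sequence written 5'→3' is the reverse complement: ACACCCAACATAGACGGG.

5'-ACACCCAACATAGACGGG-3'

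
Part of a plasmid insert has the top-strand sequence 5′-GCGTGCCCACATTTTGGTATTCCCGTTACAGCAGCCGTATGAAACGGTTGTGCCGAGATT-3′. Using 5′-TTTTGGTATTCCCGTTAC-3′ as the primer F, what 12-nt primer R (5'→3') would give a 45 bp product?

The forward primer binds at positions 12–29, so a 45 bp product ends at position 12 + 45 − 1 = 56.
The reverse primer anneals to the top strand over positions 45–56, i.e. to CGGTTGTGCCGA.
Its sequence written 5'→3' is the reverse complement: TCGGCACAACCG.

5'-TCGGCACAACCG-3'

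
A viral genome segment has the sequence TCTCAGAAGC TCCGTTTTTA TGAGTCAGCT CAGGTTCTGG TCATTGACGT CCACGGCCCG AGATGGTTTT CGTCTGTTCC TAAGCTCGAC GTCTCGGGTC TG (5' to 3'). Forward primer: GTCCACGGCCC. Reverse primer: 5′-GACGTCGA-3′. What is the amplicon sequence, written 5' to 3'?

5'-GTCCACGGCCCGAGATGGTTTTCGTCTGTTCCTAAGCTCGACGTC-3'

The forward primer matches the template at positions 49–59.
The reverse primer's reverse complement is TCGACGTC, which matches the template at positions 86–93.
The product is the template from position 49 through 93 (45 bp).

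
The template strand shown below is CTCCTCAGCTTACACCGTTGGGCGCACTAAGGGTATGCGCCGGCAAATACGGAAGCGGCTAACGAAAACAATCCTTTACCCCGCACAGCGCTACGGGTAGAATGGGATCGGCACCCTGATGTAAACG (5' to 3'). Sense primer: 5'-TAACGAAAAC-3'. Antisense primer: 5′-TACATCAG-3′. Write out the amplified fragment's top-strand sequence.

5'-TAACGAAAACAATCCTTTACCCCGCACAGCGCTACGGGTAGAATGGGATCGGCACCCTGATGTA-3'

The forward primer matches the template at positions 60–69.
Taking the reverse complement of TACATCAG gives CTGATGTA, found at positions 116–123 on the template; the primer anneals here to the top strand with its 3' end pointing upstream.
The product is the template from position 60 through 123 (64 bp).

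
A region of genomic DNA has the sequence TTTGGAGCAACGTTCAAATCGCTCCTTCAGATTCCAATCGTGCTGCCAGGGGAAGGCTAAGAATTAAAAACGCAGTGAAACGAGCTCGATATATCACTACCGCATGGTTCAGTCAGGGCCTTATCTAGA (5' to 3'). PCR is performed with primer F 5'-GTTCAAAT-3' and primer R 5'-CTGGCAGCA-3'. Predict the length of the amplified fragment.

Scanning the template, GTTCAAAT occurs at positions 12–19; this primer anneals to the bottom strand there with its 3' end pointing downstream.
The reverse primer's reverse complement is TGCTGCCAG, which matches the template at positions 41–49.
The product runs from position 12 to position 49, so its length is 49 − 12 + 1 = 38 bp.

38 bp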